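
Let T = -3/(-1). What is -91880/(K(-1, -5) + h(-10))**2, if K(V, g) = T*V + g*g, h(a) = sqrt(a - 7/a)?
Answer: -9188000/(220 + I*sqrt(930))**2 ≈ -179.23 + 50.663*I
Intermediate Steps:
T = 3 (T = -3*(-1) = 3)
K(V, g) = g**2 + 3*V (K(V, g) = 3*V + g*g = 3*V + g**2 = g**2 + 3*V)
-91880/(K(-1, -5) + h(-10))**2 = -91880/(((-5)**2 + 3*(-1)) + sqrt(-10 - 7/(-10)))**2 = -91880/((25 - 3) + sqrt(-10 - 7*(-1/10)))**2 = -91880/(22 + sqrt(-10 + 7/10))**2 = -91880/(22 + sqrt(-93/10))**2 = -91880/(22 + I*sqrt(930)/10)**2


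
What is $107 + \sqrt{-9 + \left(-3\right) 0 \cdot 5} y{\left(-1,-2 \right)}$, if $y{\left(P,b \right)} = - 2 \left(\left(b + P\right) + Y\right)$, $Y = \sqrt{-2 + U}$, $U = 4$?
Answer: $107 + 6 i \left(3 - \sqrt{2}\right) \approx 107.0 + 9.5147 i$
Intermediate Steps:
$Y = \sqrt{2}$ ($Y = \sqrt{-2 + 4} = \sqrt{2} \approx 1.4142$)
$y{\left(P,b \right)} = - 2 P - 2 b - 2 \sqrt{2}$ ($y{\left(P,b \right)} = - 2 \left(\left(b + P\right) + \sqrt{2}\right) = - 2 \left(\left(P + b\right) + \sqrt{2}\right) = - 2 \left(P + b + \sqrt{2}\right) = - 2 P - 2 b - 2 \sqrt{2}$)
$107 + \sqrt{-9 + \left(-3\right) 0 \cdot 5} y{\left(-1,-2 \right)} = 107 + \sqrt{-9 + \left(-3\right) 0 \cdot 5} \left(\left(-2\right) \left(-1\right) - -4 - 2 \sqrt{2}\right) = 107 + \sqrt{-9 + 0 \cdot 5} \left(2 + 4 - 2 \sqrt{2}\right) = 107 + \sqrt{-9 + 0} \left(6 - 2 \sqrt{2}\right) = 107 + \sqrt{-9} \left(6 - 2 \sqrt{2}\right) = 107 + 3 i \left(6 - 2 \sqrt{2}\right)$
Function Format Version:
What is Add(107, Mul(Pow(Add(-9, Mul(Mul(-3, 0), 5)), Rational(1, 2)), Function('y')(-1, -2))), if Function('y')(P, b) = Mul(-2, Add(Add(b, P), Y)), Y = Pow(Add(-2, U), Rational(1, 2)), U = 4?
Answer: Add(107, Mul(6, I, Add(3, Mul(-1, Pow(2, Rational(1, 2)))))) ≈ Add(107.00, Mul(9.5147, I))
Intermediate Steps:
Y = Pow(2, Rational(1, 2)) (Y = Pow(Add(-2, 4), Rational(1, 2)) = Pow(2, Rational(1, 2)) ≈ 1.4142)
Function('y')(P, b) = Add(Mul(-2, P), Mul(-2, b), Mul(-2, Pow(2, Rational(1, 2)))) (Function('y')(P, b) = Mul(-2, Add(Add(b, P), Pow(2, Rational(1, 2)))) = Mul(-2, Add(Add(P, b), Pow(2, Rational(1, 2)))) = Mul(-2, Add(P, b, Pow(2, Rational(1, 2)))) = Add(Mul(-2, P), Mul(-2, b), Mul(-2, Pow(2, Rational(1, 2)))))
Add(107, Mul(Pow(Add(-9, Mul(Mul(-3, 0), 5)), Rational(1, 2)), Function('y')(-1, -2))) = Add(107, Mul(Pow(Add(-9, Mul(Mul(-3, 0), 5)), Rational(1, 2)), Add(Mul(-2, -1), Mul(-2, -2), Mul(-2, Pow(2, Rational(1, 2)))))) = Add(107, Mul(Pow(Add(-9, Mul(0, 5)), Rational(1, 2)), Add(2, 4, Mul(-2, Pow(2, Rational(1, 2)))))) = Add(107, Mul(Pow(Add(-9, 0), Rational(1, 2)), Add(6, Mul(-2, Pow(2, Rational(1, 2)))))) = Add(107, Mul(Pow(-9, Rational(1, 2)), Add(6, Mul(-2, Pow(2, Rational(1, 2)))))) = Add(107, Mul(Mul(3, I), Add(6, Mul(-2, Pow(2, Rational(1, 2)))))) = Add(107, Mul(3, I, Add(6, Mul(-2, Pow(2, Rational(1, 2))))))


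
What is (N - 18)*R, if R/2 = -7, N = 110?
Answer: -1288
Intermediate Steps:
R = -14 (R = 2*(-7) = -14)
(N - 18)*R = (110 - 18)*(-14) = 92*(-14) = -1288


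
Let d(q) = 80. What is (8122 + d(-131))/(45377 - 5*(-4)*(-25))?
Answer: 2734/14959 ≈ 0.18277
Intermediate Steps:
(8122 + d(-131))/(45377 - 5*(-4)*(-25)) = (8122 + 80)/(45377 - 5*(-4)*(-25)) = 8202/(45377 + 20*(-25)) = 8202/(45377 - 500) = 8202/44877 = 8202*(1/44877) = 2734/14959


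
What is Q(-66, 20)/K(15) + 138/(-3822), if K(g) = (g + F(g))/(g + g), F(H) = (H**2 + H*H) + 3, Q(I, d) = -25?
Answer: -6263/3822 ≈ -1.6387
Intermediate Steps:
F(H) = 3 + 2*H**2 (F(H) = (H**2 + H**2) + 3 = 2*H**2 + 3 = 3 + 2*H**2)
K(g) = (3 + g + 2*g**2)/(2*g) (K(g) = (g + (3 + 2*g**2))/(g + g) = (3 + g + 2*g**2)/((2*g)) = (3 + g + 2*g**2)*(1/(2*g)) = (3 + g + 2*g**2)/(2*g))
Q(-66, 20)/K(15) + 138/(-3822) = -25/(1/2 + 15 + (3/2)/15) + 138/(-3822) = -25/(1/2 + 15 + (3/2)*(1/15)) + 138*(-1/3822) = -25/(1/2 + 15 + 1/10) - 23/637 = -25/78/5 - 23/637 = -25*5/78 - 23/637 = -125/78 - 23/637 = -6263/3822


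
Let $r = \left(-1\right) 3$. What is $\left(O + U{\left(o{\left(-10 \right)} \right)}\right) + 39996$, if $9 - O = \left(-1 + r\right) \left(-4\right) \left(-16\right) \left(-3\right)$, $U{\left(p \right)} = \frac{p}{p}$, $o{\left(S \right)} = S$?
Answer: $39238$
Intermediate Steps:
$r = -3$
$U{\left(p \right)} = 1$
$O = -759$ ($O = 9 - \left(-1 - 3\right) \left(-4\right) \left(-16\right) \left(-3\right) = 9 - \left(-4\right) \left(-4\right) \left(-16\right) \left(-3\right) = 9 - 16 \left(-16\right) \left(-3\right) = 9 - \left(-256\right) \left(-3\right) = 9 - 768 = -759$)
$\left(O + U{\left(o{\left(-10 \right)} \right)}\right) + 39996 = \left(-759 + 1\right) + 39996 = -758 + 39996 = 39238$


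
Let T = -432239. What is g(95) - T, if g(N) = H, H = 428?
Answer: 432667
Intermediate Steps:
g(N) = 428
g(95) - T = 428 - 1*(-432239) = 428 + 432239 = 432667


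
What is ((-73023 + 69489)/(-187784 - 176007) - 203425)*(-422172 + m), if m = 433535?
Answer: -840909504623683/363791 ≈ -2.3115e+9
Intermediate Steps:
((-73023 + 69489)/(-187784 - 176007) - 203425)*(-422172 + m) = ((-73023 + 69489)/(-187784 - 176007) - 203425)*(-422172 + 433535) = (-3534/(-363791) - 203425)*11363 = (-3534*(-1/363791) - 203425)*11363 = (3534/363791 - 203425)*11363 = -74004180641/363791*11363 = -840909504623683/363791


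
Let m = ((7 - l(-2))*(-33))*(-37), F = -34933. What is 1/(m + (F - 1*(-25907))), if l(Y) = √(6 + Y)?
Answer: -1/2921 ≈ -0.00034235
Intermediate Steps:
m = 6105 (m = ((7 - √(6 - 2))*(-33))*(-37) = ((7 - √4)*(-33))*(-37) = ((7 - 1*2)*(-33))*(-37) = ((7 - 2)*(-33))*(-37) = (5*(-33))*(-37) = -165*(-37) = 6105)
1/(m + (F - 1*(-25907))) = 1/(6105 + (-34933 - 1*(-25907))) = 1/(6105 + (-34933 + 25907)) = 1/(6105 - 9026) = 1/(-2921) = -1/2921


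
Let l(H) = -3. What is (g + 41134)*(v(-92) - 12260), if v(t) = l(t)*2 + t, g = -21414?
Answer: -243699760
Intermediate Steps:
v(t) = -6 + t (v(t) = -3*2 + t = -6 + t)
(g + 41134)*(v(-92) - 12260) = (-21414 + 41134)*((-6 - 92) - 12260) = 19720*(-98 - 12260) = 19720*(-12358) = -243699760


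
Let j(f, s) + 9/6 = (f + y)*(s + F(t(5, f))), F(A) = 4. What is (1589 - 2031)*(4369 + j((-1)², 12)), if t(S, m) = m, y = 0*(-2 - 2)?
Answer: -1937507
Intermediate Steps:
y = 0 (y = 0*(-4) = 0)
j(f, s) = -3/2 + f*(4 + s) (j(f, s) = -3/2 + (f + 0)*(s + 4) = -3/2 + f*(4 + s))
(1589 - 2031)*(4369 + j((-1)², 12)) = (1589 - 2031)*(4369 + (-3/2 + 4*(-1)² + (-1)²*12)) = -442*(4369 + (-3/2 + 4*1 + 1*12)) = -442*(4369 + (-3/2 + 4 + 12)) = -442*(4369 + 29/2) = -442*8767/2 = -1937507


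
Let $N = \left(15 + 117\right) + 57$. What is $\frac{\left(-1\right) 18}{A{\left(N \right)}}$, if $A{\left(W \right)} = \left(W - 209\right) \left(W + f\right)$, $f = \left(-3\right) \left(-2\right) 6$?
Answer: $\frac{1}{250} \approx 0.004$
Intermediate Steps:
$f = 36$ ($f = 6 \cdot 6 = 36$)
$N = 189$ ($N = 132 + 57 = 189$)
$A{\left(W \right)} = \left(-209 + W\right) \left(36 + W\right)$ ($A{\left(W \right)} = \left(W - 209\right) \left(W + 36\right) = \left(-209 + W\right) \left(36 + W\right)$)
$\frac{\left(-1\right) 18}{A{\left(N \right)}} = \frac{\left(-1\right) 18}{-7524 + 189^{2} - 32697} = - \frac{18}{-7524 + 35721 - 32697} = - \frac{18}{-4500} = \left(-18\right) \left(- \frac{1}{4500}\right) = \frac{1}{250}$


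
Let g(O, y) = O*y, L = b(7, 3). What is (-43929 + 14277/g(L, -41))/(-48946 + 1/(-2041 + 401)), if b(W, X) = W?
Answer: 168292000/187300029 ≈ 0.89852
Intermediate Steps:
L = 7
(-43929 + 14277/g(L, -41))/(-48946 + 1/(-2041 + 401)) = (-43929 + 14277/((7*(-41))))/(-48946 + 1/(-2041 + 401)) = (-43929 + 14277/(-287))/(-48946 + 1/(-1640)) = (-43929 + 14277*(-1/287))/(-48946 - 1/1640) = (-43929 - 14277/287)/(-80271441/1640) = -12621900/287*(-1640/80271441) = 168292000/187300029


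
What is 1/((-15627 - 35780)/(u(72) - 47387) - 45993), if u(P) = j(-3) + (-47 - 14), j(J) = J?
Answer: -47451/2182362436 ≈ -2.1743e-5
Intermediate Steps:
u(P) = -64 (u(P) = -3 + (-47 - 14) = -3 - 61 = -64)
1/((-15627 - 35780)/(u(72) - 47387) - 45993) = 1/((-15627 - 35780)/(-64 - 47387) - 45993) = 1/(-51407/(-47451) - 45993) = 1/(-51407*(-1/47451) - 45993) = 1/(51407/47451 - 45993) = 1/(-2182362436/47451) = -47451/2182362436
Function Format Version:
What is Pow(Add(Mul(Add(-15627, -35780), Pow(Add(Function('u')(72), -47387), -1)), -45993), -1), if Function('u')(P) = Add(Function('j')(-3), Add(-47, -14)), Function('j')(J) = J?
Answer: Rational(-47451, 2182362436) ≈ -2.1743e-5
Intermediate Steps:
Function('u')(P) = -64 (Function('u')(P) = Add(-3, Add(-47, -14)) = Add(-3, -61) = -64)
Pow(Add(Mul(Add(-15627, -35780), Pow(Add(Function('u')(72), -47387), -1)), -45993), -1) = Pow(Add(Mul(Add(-15627, -35780), Pow(Add(-64, -47387), -1)), -45993), -1) = Pow(Add(Mul(-51407, Pow(-47451, -1)), -45993), -1) = Pow(Add(Mul(-51407, Rational(-1, 47451)), -45993), -1) = Pow(Add(Rational(51407, 47451), -45993), -1) = Pow(Rational(-2182362436, 47451), -1) = Rational(-47451, 2182362436)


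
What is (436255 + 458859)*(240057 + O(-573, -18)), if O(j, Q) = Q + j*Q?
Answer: 224094475242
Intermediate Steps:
O(j, Q) = Q + Q*j
(436255 + 458859)*(240057 + O(-573, -18)) = (436255 + 458859)*(240057 - 18*(1 - 573)) = 895114*(240057 - 18*(-572)) = 895114*(240057 + 10296) = 895114*250353 = 224094475242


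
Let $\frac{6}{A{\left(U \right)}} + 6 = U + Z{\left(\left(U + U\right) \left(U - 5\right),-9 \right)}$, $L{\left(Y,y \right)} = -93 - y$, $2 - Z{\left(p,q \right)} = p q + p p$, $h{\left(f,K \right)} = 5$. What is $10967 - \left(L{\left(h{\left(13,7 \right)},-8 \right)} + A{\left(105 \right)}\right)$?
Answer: $\frac{4871842055754}{440810899} \approx 11052.0$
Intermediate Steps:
$Z{\left(p,q \right)} = 2 - p^{2} - p q$ ($Z{\left(p,q \right)} = 2 - \left(p q + p p\right) = 2 - \left(p q + p^{2}\right) = 2 - \left(p^{2} + p q\right) = 2 - p^{2} - p q$)
$A{\left(U \right)} = \frac{6}{-4 + U - 4 U^{2} \left(-5 + U\right)^{2} + 18 U \left(-5 + U\right)}$ ($A{\left(U \right)} = \frac{6}{-6 - \left(-2 + \left(\left(U + U\right) \left(U - 5\right)\right)^{2} - U + \left(U + U\right) \left(U - 5\right) \left(-9\right)\right)} = \frac{6}{-6 - \left(-2 + \left(2 U \left(-5 + U\right)\right)^{2} - U + 2 U \left(-5 + U\right) \left(-9\right)\right)} = \frac{6}{-6 + \left(U + \left(2 - 4 U^{2} \left(-5 + U\right)^{2} + 18 U \left(-5 + U\right)\right)\right)} = \frac{6}{-6 + \left(2 + U - 4 U^{2} \left(-5 + U\right)^{2} + 18 U \left(-5 + U\right)\right)} = \frac{6}{-4 + U - 4 U^{2} \left(-5 + U\right)^{2} + 18 U \left(-5 + U\right)}$)
$10967 - \left(L{\left(h{\left(13,7 \right)},-8 \right)} + A{\left(105 \right)}\right) = 10967 - \left(\left(-93 - -8\right) - \frac{6}{4 - 105 - 1890 \left(-5 + 105\right) + 4 \cdot 105^{2} \left(-5 + 105\right)^{2}}\right) = 10967 - \left(\left(-93 + 8\right) - \frac{6}{4 - 105 - 1890 \cdot 100 + 4 \cdot 11025 \cdot 100^{2}}\right) = 10967 - \left(-85 - \frac{6}{4 - 105 - 189000 + 4 \cdot 11025 \cdot 10000}\right) = 10967 - \left(-85 - \frac{6}{4 - 105 - 189000 + 441000000}\right) = 10967 - \left(-85 - \frac{6}{440810899}\right) = 10967 - - \frac{37468926421}{440810899} = 10967 + \frac{37468926421}{440810899} = \frac{4871842055754}{440810899}$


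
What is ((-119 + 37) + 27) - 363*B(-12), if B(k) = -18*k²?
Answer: 940841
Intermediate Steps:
((-119 + 37) + 27) - 363*B(-12) = ((-119 + 37) + 27) - (-6534)*(-12)² = (-82 + 27) - (-6534)*144 = -55 - 363*(-2592) = -55 + 940896 = 940841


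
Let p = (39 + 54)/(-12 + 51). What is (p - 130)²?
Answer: 2752281/169 ≈ 16286.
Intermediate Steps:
p = 31/13 (p = 93/39 = 93*(1/39) = 31/13 ≈ 2.3846)
(p - 130)² = (31/13 - 130)² = (-1659/13)² = 2752281/169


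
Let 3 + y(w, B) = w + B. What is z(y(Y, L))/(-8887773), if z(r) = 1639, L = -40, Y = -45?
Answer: -1639/8887773 ≈ -0.00018441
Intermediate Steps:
y(w, B) = -3 + B + w (y(w, B) = -3 + (w + B) = -3 + (B + w) = -3 + B + w)
z(y(Y, L))/(-8887773) = 1639/(-8887773) = 1639*(-1/8887773) = -1639/8887773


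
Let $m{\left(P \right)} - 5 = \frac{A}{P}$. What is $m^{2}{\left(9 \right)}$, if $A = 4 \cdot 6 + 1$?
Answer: $\frac{4900}{81} \approx 60.494$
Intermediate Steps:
$A = 25$ ($A = 24 + 1 = 25$)
$m{\left(P \right)} = 5 + \frac{25}{P}$
$m^{2}{\left(9 \right)} = \left(5 + \frac{25}{9}\right)^{2} = \left(\frac{70}{9}\right)^{2} = \frac{4900}{81}$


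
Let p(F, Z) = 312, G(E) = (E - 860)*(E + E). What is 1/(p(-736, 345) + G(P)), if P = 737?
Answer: -1/180990 ≈ -5.5252e-6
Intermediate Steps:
G(E) = 2*E*(-860 + E) (G(E) = (-860 + E)*(2*E) = 2*E*(-860 + E))
1/(p(-736, 345) + G(P)) = 1/(312 + 2*737*(-860 + 737)) = 1/(312 + 2*737*(-123)) = 1/(312 - 181302) = 1/(-180990) = -1/180990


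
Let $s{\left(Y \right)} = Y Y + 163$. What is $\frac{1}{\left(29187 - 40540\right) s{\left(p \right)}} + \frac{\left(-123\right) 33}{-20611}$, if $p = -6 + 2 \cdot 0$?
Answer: $\frac{9170262962}{46565339917} \approx 0.19693$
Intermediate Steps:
$p = -6$ ($p = -6 + 0 = -6$)
$s{\left(Y \right)} = 163 + Y^{2}$ ($s{\left(Y \right)} = Y^{2} + 163 = 163 + Y^{2}$)
$\frac{1}{\left(29187 - 40540\right) s{\left(p \right)}} + \frac{\left(-123\right) 33}{-20611} = \frac{1}{\left(29187 - 40540\right) \left(163 + \left(-6\right)^{2}\right)} + \frac{\left(-123\right) 33}{-20611} = \frac{1}{\left(-11353\right) \left(163 + 36\right)} - - \frac{4059}{20611} = - \frac{1}{11353 \cdot 199} + \frac{4059}{20611} = \left(- \frac{1}{11353}\right) \frac{1}{199} + \frac{4059}{20611} = - \frac{1}{2259247} + \frac{4059}{20611} = \frac{9170262962}{46565339917}$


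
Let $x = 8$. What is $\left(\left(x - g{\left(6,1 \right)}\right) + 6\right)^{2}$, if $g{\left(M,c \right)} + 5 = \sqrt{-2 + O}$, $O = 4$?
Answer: $\left(19 - \sqrt{2}\right)^{2} \approx 309.26$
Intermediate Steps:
$g{\left(M,c \right)} = -5 + \sqrt{2}$ ($g{\left(M,c \right)} = -5 + \sqrt{-2 + 4} = -5 + \sqrt{2}$)
$\left(\left(x - g{\left(6,1 \right)}\right) + 6\right)^{2} = \left(\left(8 - \left(-5 + \sqrt{2}\right)\right) + 6\right)^{2} = \left(\left(8 + \left(5 - \sqrt{2}\right)\right) + 6\right)^{2} = \left(\left(13 - \sqrt{2}\right) + 6\right)^{2} = \left(19 - \sqrt{2}\right)^{2}$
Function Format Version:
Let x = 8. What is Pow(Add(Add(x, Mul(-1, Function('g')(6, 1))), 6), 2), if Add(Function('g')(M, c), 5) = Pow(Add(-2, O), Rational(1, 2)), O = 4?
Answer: Pow(Add(19, Mul(-1, Pow(2, Rational(1, 2)))), 2) ≈ 309.26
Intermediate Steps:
Function('g')(M, c) = Add(-5, Pow(2, Rational(1, 2))) (Function('g')(M, c) = Add(-5, Pow(Add(-2, 4), Rational(1, 2))) = Add(-5, Pow(2, Rational(1, 2))))
Pow(Add(Add(x, Mul(-1, Function('g')(6, 1))), 6), 2) = Pow(Add(Add(8, Mul(-1, Add(-5, Pow(2, Rational(1, 2))))), 6), 2) = Pow(Add(Add(8, Add(5, Mul(-1, Pow(2, Rational(1, 2))))), 6), 2) = Pow(Add(Add(13, Mul(-1, Pow(2, Rational(1, 2)))), 6), 2) = Pow(Add(19, Mul(-1, Pow(2, Rational(1, 2)))), 2)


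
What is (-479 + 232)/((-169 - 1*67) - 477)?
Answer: 247/713 ≈ 0.34642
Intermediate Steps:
(-479 + 232)/((-169 - 1*67) - 477) = -247/((-169 - 67) - 477) = -247/(-236 - 477) = -247/(-713) = -247*(-1/713) = 247/713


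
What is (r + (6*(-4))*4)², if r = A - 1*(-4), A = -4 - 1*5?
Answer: 10201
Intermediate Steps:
A = -9 (A = -4 - 5 = -9)
r = -5 (r = -9 - 1*(-4) = -9 + 4 = -5)
(r + (6*(-4))*4)² = (-5 + (6*(-4))*4)² = (-5 - 24*4)² = (-5 - 96)² = (-101)² = 10201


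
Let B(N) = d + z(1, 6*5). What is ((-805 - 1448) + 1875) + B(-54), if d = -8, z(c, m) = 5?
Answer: -381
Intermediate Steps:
B(N) = -3 (B(N) = -8 + 5 = -3)
((-805 - 1448) + 1875) + B(-54) = ((-805 - 1448) + 1875) - 3 = (-2253 + 1875) - 3 = -378 - 3 = -381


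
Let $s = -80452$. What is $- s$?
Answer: $80452$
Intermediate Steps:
$- s = \left(-1\right) \left(-80452\right) = 80452$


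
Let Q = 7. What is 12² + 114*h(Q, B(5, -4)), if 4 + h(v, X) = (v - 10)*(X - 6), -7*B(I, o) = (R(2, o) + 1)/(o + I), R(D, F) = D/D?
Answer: 12864/7 ≈ 1837.7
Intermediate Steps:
R(D, F) = 1
B(I, o) = -2/(7*(I + o)) (B(I, o) = -(1 + 1)/(7*(o + I)) = -2/(7*(I + o)))
h(v, X) = -4 + (-10 + v)*(-6 + X) (h(v, X) = -4 + (v - 10)*(X - 6) = -4 + (-10 + v)*(-6 + X))
12² + 114*h(Q, B(5, -4)) = 12² + 114*(56 - (-20)/(7*5 + 7*(-4)) - 6*7 - 2/(7*5 + 7*(-4))*7) = 144 + 114*(56 - (-20)/(35 - 28) - 42 - 2/(35 - 28)*7) = 144 + 114*(56 - (-20)/7 - 42 - 2/7*7) = 144 + 114*(56 - (-20)/7 - 42 - 2*⅐*7) = 144 + 114*(56 - 10*(-2/7) - 42 - 2/7*7) = 144 + 114*(56 + 20/7 - 42 - 2) = 144 + 114*(104/7) = 144 + 11856/7 = 12864/7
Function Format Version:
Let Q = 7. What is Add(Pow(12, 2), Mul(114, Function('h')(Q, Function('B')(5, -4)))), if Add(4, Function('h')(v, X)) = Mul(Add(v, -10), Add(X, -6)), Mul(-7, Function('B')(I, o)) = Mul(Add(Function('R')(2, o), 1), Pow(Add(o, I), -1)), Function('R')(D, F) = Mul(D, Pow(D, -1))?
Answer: Rational(12864, 7) ≈ 1837.7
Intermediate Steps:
Function('R')(D, F) = 1
Function('B')(I, o) = Mul(Rational(-2, 7), Pow(Add(I, o), -1)) (Function('B')(I, o) = Mul(Rational(-1, 7), Mul(Add(1, 1), Pow(Add(o, I), -1))) = Mul(Rational(-1, 7), Mul(2, Pow(Add(I, o), -1))) = Mul(Rational(-2, 7), Pow(Add(I, o), -1)))
Function('h')(v, X) = Add(-4, Mul(Add(-10, v), Add(-6, X))) (Function('h')(v, X) = Add(-4, Mul(Add(v, -10), Add(X, -6))) = Add(-4, Mul(Add(-10, v), Add(-6, X))))
Add(Pow(12, 2), Mul(114, Function('h')(Q, Function('B')(5, -4)))) = Add(Pow(12, 2), Mul(114, Add(56, Mul(-10, Mul(-2, Pow(Add(Mul(7, 5), Mul(7, -4)), -1))), Mul(-6, 7), Mul(Mul(-2, Pow(Add(Mul(7, 5), Mul(7, -4)), -1)), 7)))) = Add(144, Mul(114, Add(56, Mul(-10, Mul(-2, Pow(Add(35, -28), -1))), -42, Mul(Mul(-2, Pow(Add(35, -28), -1)), 7)))) = Add(144, Mul(114, Add(56, Mul(-10, Mul(-2, Pow(7, -1))), -42, Mul(Mul(-2, Pow(7, -1)), 7)))) = Add(144, Mul(114, Add(56, Mul(-10, Mul(-2, Rational(1, 7))), -42, Mul(Mul(-2, Rational(1, 7)), 7)))) = Add(144, Mul(114, Add(56, Mul(-10, Rational(-2, 7)), -42, Mul(Rational(-2, 7), 7)))) = Add(144, Mul(114, Add(56, Rational(20, 7), -42, -2))) = Add(144, Mul(114, Rational(104, 7))) = Add(144, Rational(11856, 7)) = Rational(12864, 7)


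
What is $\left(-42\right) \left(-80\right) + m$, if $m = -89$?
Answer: $3271$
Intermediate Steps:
$\left(-42\right) \left(-80\right) + m = \left(-42\right) \left(-80\right) - 89 = 3360 - 89 = 3271$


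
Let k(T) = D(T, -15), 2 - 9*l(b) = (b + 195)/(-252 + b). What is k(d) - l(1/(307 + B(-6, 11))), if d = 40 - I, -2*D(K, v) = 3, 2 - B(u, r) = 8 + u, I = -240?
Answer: -2517985/1392534 ≈ -1.8082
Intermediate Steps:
B(u, r) = -6 - u (B(u, r) = 2 - (8 + u) = 2 + (-8 - u) = -6 - u)
l(b) = 2/9 - (195 + b)/(9*(-252 + b)) (l(b) = 2/9 - (b + 195)/(9*(-252 + b)) = 2/9 - (195 + b)/(9*(-252 + b)))
D(K, v) = -3/2 (D(K, v) = -½*3 = -3/2)
d = 280 (d = 40 - 1*(-240) = 40 + 240 = 280)
k(T) = -3/2
k(d) - l(1/(307 + B(-6, 11))) = -3/2 - (-699 + 1/(307 + (-6 - 1*(-6))))/(9*(-252 + 1/(307 + (-6 - 1*(-6))))) = -3/2 - (-699 + 1/(307 + (-6 + 6)))/(9*(-252 + 1/(307 + (-6 + 6)))) = -3/2 - (-699 + 1/(307 + 0))/(9*(-252 + 1/(307 + 0))) = -3/2 - (-699 + 1/307)/(9*(-252 + 1/307)) = -3/2 - (-214592)/(9*(-77363/307)*307) = -3/2 - (-307)*(-214592)/(9*77363*307) = -3/2 - 1*214592/696267 = -3/2 - 214592/696267 = -2517985/1392534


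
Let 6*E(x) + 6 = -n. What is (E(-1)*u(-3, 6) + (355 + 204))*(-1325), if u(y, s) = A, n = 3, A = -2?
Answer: -744650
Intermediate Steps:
u(y, s) = -2
E(x) = -3/2 (E(x) = -1 + (-1*3)/6 = -1 + (⅙)*(-3) = -1 - ½ = -3/2)
(E(-1)*u(-3, 6) + (355 + 204))*(-1325) = (-3/2*(-2) + (355 + 204))*(-1325) = (3 + 559)*(-1325) = 562*(-1325) = -744650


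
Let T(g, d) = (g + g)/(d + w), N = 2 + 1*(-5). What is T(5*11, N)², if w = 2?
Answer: 12100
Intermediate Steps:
N = -3 (N = 2 - 5 = -3)
T(g, d) = 2*g/(2 + d) (T(g, d) = (g + g)/(d + 2) = (2*g)/(2 + d) = 2*g/(2 + d))
T(5*11, N)² = (2*(5*11)/(2 - 3))² = (2*55/(-1))² = (2*55*(-1))² = (-110)² = 12100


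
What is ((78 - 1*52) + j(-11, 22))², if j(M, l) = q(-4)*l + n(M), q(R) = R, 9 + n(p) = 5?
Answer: 4356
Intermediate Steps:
n(p) = -4 (n(p) = -9 + 5 = -4)
j(M, l) = -4 - 4*l (j(M, l) = -4*l - 4 = -4 - 4*l)
((78 - 1*52) + j(-11, 22))² = ((78 - 1*52) + (-4 - 4*22))² = ((78 - 52) + (-4 - 88))² = (26 - 92)² = (-66)² = 4356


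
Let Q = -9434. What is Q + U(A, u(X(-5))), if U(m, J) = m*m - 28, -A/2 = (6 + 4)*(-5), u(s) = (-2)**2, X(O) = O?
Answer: 538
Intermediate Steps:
u(s) = 4
A = 100 (A = -2*(6 + 4)*(-5) = -20*(-5) = -2*(-50) = 100)
U(m, J) = -28 + m**2 (U(m, J) = m**2 - 28 = -28 + m**2)
Q + U(A, u(X(-5))) = -9434 + (-28 + 100**2) = -9434 + (-28 + 10000) = -9434 + 9972 = 538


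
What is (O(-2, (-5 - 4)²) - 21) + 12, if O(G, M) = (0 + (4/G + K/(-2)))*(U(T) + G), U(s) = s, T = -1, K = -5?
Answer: -21/2 ≈ -10.500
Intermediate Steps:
O(G, M) = (-1 + G)*(5/2 + 4/G) (O(G, M) = (0 + (4/G - 5/(-2)))*(-1 + G) = (0 + (4/G - 5*(-½)))*(-1 + G) = (0 + (4/G + 5/2))*(-1 + G) = (0 + (5/2 + 4/G))*(-1 + G) = (5/2 + 4/G)*(-1 + G) = (-1 + G)*(5/2 + 4/G))
(O(-2, (-5 - 4)²) - 21) + 12 = ((3/2 - 4/(-2) + (5/2)*(-2)) - 21) + 12 = ((3/2 - 4*(-½) - 5) - 21) + 12 = ((3/2 + 2 - 5) - 21) + 12 = (-3/2 - 21) + 12 = -45/2 + 12 = -21/2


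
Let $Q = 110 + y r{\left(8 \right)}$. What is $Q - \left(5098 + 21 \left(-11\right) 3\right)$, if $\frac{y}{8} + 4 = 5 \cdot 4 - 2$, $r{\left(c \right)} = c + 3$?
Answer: $-3063$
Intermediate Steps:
$r{\left(c \right)} = 3 + c$
$y = 112$ ($y = -32 + 8 \left(5 \cdot 4 - 2\right) = -32 + 8 \left(20 - 2\right) = -32 + 8 \cdot 18 = -32 + 144 = 112$)
$Q = 1342$ ($Q = 110 + 112 \left(3 + 8\right) = 110 + 112 \cdot 11 = 110 + 1232 = 1342$)
$Q - \left(5098 + 21 \left(-11\right) 3\right) = 1342 - \left(5098 + 21 \left(-11\right) 3\right) = 1342 - \left(5098 - 693\right) = 1342 - 4405 = -3063$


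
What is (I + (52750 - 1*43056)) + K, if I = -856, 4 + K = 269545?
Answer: 278379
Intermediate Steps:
K = 269541 (K = -4 + 269545 = 269541)
(I + (52750 - 1*43056)) + K = (-856 + (52750 - 1*43056)) + 269541 = (-856 + (52750 - 43056)) + 269541 = (-856 + 9694) + 269541 = 8838 + 269541 = 278379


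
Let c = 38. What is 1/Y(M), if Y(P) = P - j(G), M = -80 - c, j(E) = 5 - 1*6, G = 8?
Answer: -1/117 ≈ -0.0085470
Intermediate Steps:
j(E) = -1 (j(E) = 5 - 6 = -1)
M = -118 (M = -80 - 1*38 = -80 - 38 = -118)
Y(P) = 1 + P (Y(P) = P - 1*(-1) = P + 1 = 1 + P)
1/Y(M) = 1/(1 - 118) = 1/(-117) = -1/117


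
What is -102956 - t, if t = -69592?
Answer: -33364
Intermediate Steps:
-102956 - t = -102956 - 1*(-69592) = -102956 + 69592 = -33364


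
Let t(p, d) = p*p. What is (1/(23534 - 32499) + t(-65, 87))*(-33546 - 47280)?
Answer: -3061456424424/8965 ≈ -3.4149e+8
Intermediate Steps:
t(p, d) = p**2
(1/(23534 - 32499) + t(-65, 87))*(-33546 - 47280) = (1/(23534 - 32499) + (-65)**2)*(-33546 - 47280) = (1/(-8965) + 4225)*(-80826) = (-1/8965 + 4225)*(-80826) = (37877124/8965)*(-80826) = -3061456424424/8965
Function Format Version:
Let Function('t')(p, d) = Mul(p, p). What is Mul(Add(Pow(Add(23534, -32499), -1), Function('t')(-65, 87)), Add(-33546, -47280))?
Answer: Rational(-3061456424424, 8965) ≈ -3.4149e+8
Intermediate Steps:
Function('t')(p, d) = Pow(p, 2)
Mul(Add(Pow(Add(23534, -32499), -1), Function('t')(-65, 87)), Add(-33546, -47280)) = Mul(Add(Pow(Add(23534, -32499), -1), Pow(-65, 2)), Add(-33546, -47280)) = Mul(Add(Pow(-8965, -1), 4225), -80826) = Mul(Add(Rational(-1, 8965), 4225), -80826) = Mul(Rational(37877124, 8965), -80826) = Rational(-3061456424424, 8965)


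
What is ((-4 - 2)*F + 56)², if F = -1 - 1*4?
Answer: 7396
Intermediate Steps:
F = -5 (F = -1 - 4 = -5)
((-4 - 2)*F + 56)² = ((-4 - 2)*(-5) + 56)² = (-6*(-5) + 56)² = (30 + 56)² = 86² = 7396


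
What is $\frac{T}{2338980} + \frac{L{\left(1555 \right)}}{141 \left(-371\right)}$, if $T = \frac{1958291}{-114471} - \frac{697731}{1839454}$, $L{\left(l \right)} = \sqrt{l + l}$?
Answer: $- \frac{736411235683}{98501061889989864} - \frac{\sqrt{3110}}{52311} \approx -0.0010736$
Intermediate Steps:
$L{\left(l \right)} = \sqrt{2} \sqrt{l}$ ($L{\left(l \right)} = \sqrt{2 l} = \sqrt{2} \sqrt{l}$)
$T = - \frac{3682056178415}{210564138834}$ ($T = 1958291 \left(- \frac{1}{114471}\right) - \frac{697731}{1839454} = - \frac{1958291}{114471} - \frac{697731}{1839454} = - \frac{3682056178415}{210564138834} \approx -17.487$)
$\frac{T}{2338980} + \frac{L{\left(1555 \right)}}{141 \left(-371\right)} = - \frac{3682056178415}{210564138834 \cdot 2338980} + \frac{\sqrt{2} \sqrt{1555}}{141 \left(-371\right)} = \left(- \frac{3682056178415}{210564138834}\right) \frac{1}{2338980} + \frac{\sqrt{3110}}{-52311} = - \frac{736411235683}{98501061889989864} + \sqrt{3110} \left(- \frac{1}{52311}\right) = - \frac{736411235683}{98501061889989864} - \frac{\sqrt{3110}}{52311}$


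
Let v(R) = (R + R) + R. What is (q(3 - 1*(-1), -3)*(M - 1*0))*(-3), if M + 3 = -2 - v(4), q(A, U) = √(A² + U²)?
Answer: 255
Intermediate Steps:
v(R) = 3*R (v(R) = 2*R + R = 3*R)
M = -17 (M = -3 + (-2 - 3*4) = -3 + (-2 - 1*12) = -3 + (-2 - 12) = -3 - 14 = -17)
(q(3 - 1*(-1), -3)*(M - 1*0))*(-3) = (√((3 - 1*(-1))² + (-3)²)*(-17 - 1*0))*(-3) = (√((3 + 1)² + 9)*(-17 + 0))*(-3) = (√(4² + 9)*(-17))*(-3) = (√(16 + 9)*(-17))*(-3) = (√25*(-17))*(-3) = (5*(-17))*(-3) = -85*(-3) = 255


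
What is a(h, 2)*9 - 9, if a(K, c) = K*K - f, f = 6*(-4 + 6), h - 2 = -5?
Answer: -36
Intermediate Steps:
h = -3 (h = 2 - 5 = -3)
f = 12 (f = 6*2 = 12)
a(K, c) = -12 + K**2 (a(K, c) = K*K - 1*12 = K**2 - 12 = -12 + K**2)
a(h, 2)*9 - 9 = (-12 + (-3)**2)*9 - 9 = (-12 + 9)*9 - 9 = -3*9 - 9 = -27 - 9 = -36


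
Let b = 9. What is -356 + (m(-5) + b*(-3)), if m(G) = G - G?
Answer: -383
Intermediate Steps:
m(G) = 0
-356 + (m(-5) + b*(-3)) = -356 + (0 + 9*(-3)) = -356 + (0 - 27) = -356 - 27 = -383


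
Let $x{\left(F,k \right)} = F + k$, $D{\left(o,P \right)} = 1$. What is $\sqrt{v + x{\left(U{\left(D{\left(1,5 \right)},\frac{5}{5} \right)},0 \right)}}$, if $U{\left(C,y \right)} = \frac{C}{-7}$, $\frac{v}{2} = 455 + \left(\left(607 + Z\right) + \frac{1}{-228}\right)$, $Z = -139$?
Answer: $\frac{\sqrt{1175443626}}{798} \approx 42.963$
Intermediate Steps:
$v = \frac{210443}{114}$ ($v = 2 \left(455 + \left(\left(607 - 139\right) + \frac{1}{-228}\right)\right) = 2 \left(455 + \left(468 - \frac{1}{228}\right)\right) = 2 \left(455 + \frac{106703}{228}\right) = 2 \cdot \frac{210443}{228} = \frac{210443}{114} \approx 1846.0$)
$U{\left(C,y \right)} = - \frac{C}{7}$ ($U{\left(C,y \right)} = C \left(- \frac{1}{7}\right) = - \frac{C}{7}$)
$\sqrt{v + x{\left(U{\left(D{\left(1,5 \right)},\frac{5}{5} \right)},0 \right)}} = \sqrt{\frac{210443}{114} + \left(\left(- \frac{1}{7}\right) 1 + 0\right)} = \sqrt{\frac{210443}{114} + \left(- \frac{1}{7} + 0\right)} = \sqrt{\frac{210443}{114} - \frac{1}{7}} = \sqrt{\frac{1472987}{798}} = \frac{\sqrt{1175443626}}{798}$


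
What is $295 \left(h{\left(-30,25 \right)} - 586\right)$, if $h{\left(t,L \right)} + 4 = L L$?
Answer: $10325$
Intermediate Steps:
$h{\left(t,L \right)} = -4 + L^{2}$ ($h{\left(t,L \right)} = -4 + L L = -4 + L^{2}$)
$295 \left(h{\left(-30,25 \right)} - 586\right) = 295 \left(\left(-4 + 25^{2}\right) - 586\right) = 295 \left(\left(-4 + 625\right) - 586\right) = 295 \left(621 - 586\right) = 295 \cdot 35 = 10325$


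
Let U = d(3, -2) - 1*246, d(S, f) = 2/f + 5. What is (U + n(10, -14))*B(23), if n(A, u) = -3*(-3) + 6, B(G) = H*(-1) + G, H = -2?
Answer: -5675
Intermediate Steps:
B(G) = 2 + G (B(G) = -2*(-1) + G = 2 + G)
n(A, u) = 15 (n(A, u) = 9 + 6 = 15)
d(S, f) = 5 + 2/f
U = -242 (U = (5 + 2/(-2)) - 1*246 = (5 + 2*(-½)) - 246 = (5 - 1) - 246 = 4 - 246 = -242)
(U + n(10, -14))*B(23) = (-242 + 15)*(2 + 23) = -227*25 = -5675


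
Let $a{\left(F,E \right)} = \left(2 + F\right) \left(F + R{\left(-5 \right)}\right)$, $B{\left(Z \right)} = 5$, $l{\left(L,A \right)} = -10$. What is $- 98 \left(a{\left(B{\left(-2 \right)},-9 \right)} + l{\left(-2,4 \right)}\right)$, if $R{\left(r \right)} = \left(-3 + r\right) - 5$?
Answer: $6468$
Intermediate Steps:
$R{\left(r \right)} = -8 + r$
$a{\left(F,E \right)} = \left(-13 + F\right) \left(2 + F\right)$ ($a{\left(F,E \right)} = \left(2 + F\right) \left(F - 13\right) = \left(2 + F\right) \left(-13 + F\right) = \left(-13 + F\right) \left(2 + F\right)$)
$- 98 \left(a{\left(B{\left(-2 \right)},-9 \right)} + l{\left(-2,4 \right)}\right) = - 98 \left(\left(-26 + 5^{2} - 55\right) - 10\right) = - 98 \left(\left(-26 + 25 - 55\right) - 10\right) = - 98 \left(-56 - 10\right) = \left(-98\right) \left(-66\right) = 6468$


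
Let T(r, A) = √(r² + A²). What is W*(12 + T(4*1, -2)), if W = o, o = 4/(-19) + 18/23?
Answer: 3000/437 + 500*√5/437 ≈ 9.4234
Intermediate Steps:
T(r, A) = √(A² + r²)
o = 250/437 (o = 4*(-1/19) + 18*(1/23) = -4/19 + 18/23 = 250/437 ≈ 0.57208)
W = 250/437 ≈ 0.57208
W*(12 + T(4*1, -2)) = 250*(12 + √((-2)² + (4*1)²))/437 = 250*(12 + √(4 + 4²))/437 = 250*(12 + √(4 + 16))/437 = 250*(12 + √20)/437 = 250*(12 + 2*√5)/437 = 3000/437 + 500*√5/437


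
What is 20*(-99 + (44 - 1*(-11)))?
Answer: -880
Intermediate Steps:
20*(-99 + (44 - 1*(-11))) = 20*(-99 + (44 + 11)) = 20*(-99 + 55) = 20*(-44) = -880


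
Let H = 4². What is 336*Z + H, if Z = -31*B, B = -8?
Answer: 83344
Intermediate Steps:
Z = 248 (Z = -31*(-8) = 248)
H = 16
336*Z + H = 336*248 + 16 = 83328 + 16 = 83344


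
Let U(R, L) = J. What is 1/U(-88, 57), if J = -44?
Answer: -1/44 ≈ -0.022727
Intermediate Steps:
U(R, L) = -44
1/U(-88, 57) = 1/(-44) = -1/44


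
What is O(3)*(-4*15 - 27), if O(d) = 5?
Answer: -435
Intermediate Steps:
O(3)*(-4*15 - 27) = 5*(-4*15 - 27) = 5*(-60 - 27) = 5*(-87) = -435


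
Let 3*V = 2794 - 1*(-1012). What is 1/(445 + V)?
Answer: 3/5141 ≈ 0.00058354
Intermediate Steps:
V = 3806/3 (V = (2794 - 1*(-1012))/3 = (2794 + 1012)/3 = (⅓)*3806 = 3806/3 ≈ 1268.7)
1/(445 + V) = 1/(445 + 3806/3) = 1/(5141/3) = 3/5141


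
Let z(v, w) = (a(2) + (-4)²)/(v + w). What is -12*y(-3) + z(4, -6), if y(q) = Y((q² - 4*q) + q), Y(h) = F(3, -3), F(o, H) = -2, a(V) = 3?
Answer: 29/2 ≈ 14.500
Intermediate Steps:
Y(h) = -2
y(q) = -2
z(v, w) = 19/(v + w) (z(v, w) = (3 + (-4)²)/(v + w) = (3 + 16)/(v + w) = 19/(v + w))
-12*y(-3) + z(4, -6) = -12*(-2) + 19/(4 - 6) = 24 + 19/(-2) = 24 + 19*(-½) = 24 - 19/2 = 29/2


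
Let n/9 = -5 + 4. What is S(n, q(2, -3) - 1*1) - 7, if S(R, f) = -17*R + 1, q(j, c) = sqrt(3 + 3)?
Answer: 147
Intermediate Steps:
q(j, c) = sqrt(6)
n = -9 (n = 9*(-5 + 4) = 9*(-1) = -9)
S(R, f) = 1 - 17*R
S(n, q(2, -3) - 1*1) - 7 = (1 - 17*(-9)) - 7 = (1 + 153) - 7 = 154 - 7 = 147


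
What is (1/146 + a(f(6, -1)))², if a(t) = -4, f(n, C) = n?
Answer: 339889/21316 ≈ 15.945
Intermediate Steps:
(1/146 + a(f(6, -1)))² = (1/146 - 4)² = (-583/146)² = 339889/21316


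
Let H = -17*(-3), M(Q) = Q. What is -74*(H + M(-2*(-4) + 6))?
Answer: -4810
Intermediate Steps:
H = 51
-74*(H + M(-2*(-4) + 6)) = -74*(51 + (-2*(-4) + 6)) = -74*(51 + (8 + 6)) = -74*(51 + 14) = -74*65 = -4810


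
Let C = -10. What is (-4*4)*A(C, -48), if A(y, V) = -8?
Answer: 128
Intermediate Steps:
(-4*4)*A(C, -48) = -4*4*(-8) = -16*(-8) = 128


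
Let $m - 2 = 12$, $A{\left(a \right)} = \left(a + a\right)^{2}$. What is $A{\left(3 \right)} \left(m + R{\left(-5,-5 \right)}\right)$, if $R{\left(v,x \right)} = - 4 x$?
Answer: $1224$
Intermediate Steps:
$A{\left(a \right)} = 4 a^{2}$ ($A{\left(a \right)} = \left(2 a\right)^{2} = 4 a^{2}$)
$m = 14$ ($m = 2 + 12 = 14$)
$A{\left(3 \right)} \left(m + R{\left(-5,-5 \right)}\right) = 4 \cdot 3^{2} \left(14 - -20\right) = 4 \cdot 9 \left(14 + 20\right) = 36 \cdot 34 = 1224$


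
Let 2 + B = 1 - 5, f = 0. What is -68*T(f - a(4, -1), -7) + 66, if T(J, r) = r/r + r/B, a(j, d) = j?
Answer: -244/3 ≈ -81.333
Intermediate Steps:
B = -6 (B = -2 + (1 - 5) = -2 - 4 = -6)
T(J, r) = 1 - r/6 (T(J, r) = r/r + r/(-6) = 1 + r*(-⅙) = 1 - r/6)
-68*T(f - a(4, -1), -7) + 66 = -68*(1 - ⅙*(-7)) + 66 = -68*(1 + 7/6) + 66 = -68*13/6 + 66 = -442/3 + 66 = -244/3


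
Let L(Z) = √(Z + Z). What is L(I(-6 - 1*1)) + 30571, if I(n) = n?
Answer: 30571 + I*√14 ≈ 30571.0 + 3.7417*I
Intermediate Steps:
L(Z) = √2*√Z (L(Z) = √(2*Z) = √2*√Z)
L(I(-6 - 1*1)) + 30571 = √2*√(-6 - 1*1) + 30571 = √2*√(-6 - 1) + 30571 = √2*√(-7) + 30571 = √2*(I*√7) + 30571 = I*√14 + 30571 = 30571 + I*√14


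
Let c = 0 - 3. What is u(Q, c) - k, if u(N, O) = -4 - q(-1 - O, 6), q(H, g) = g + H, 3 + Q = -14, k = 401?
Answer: -413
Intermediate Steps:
c = -3
Q = -17 (Q = -3 - 14 = -17)
q(H, g) = H + g
u(N, O) = -9 + O (u(N, O) = -4 - ((-1 - O) + 6) = -4 - (5 - O) = -4 + (-5 + O) = -9 + O)
u(Q, c) - k = (-9 - 3) - 1*401 = -12 - 401 = -413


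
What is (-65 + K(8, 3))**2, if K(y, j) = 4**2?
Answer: 2401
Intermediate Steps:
K(y, j) = 16
(-65 + K(8, 3))**2 = (-65 + 16)**2 = (-49)**2 = 2401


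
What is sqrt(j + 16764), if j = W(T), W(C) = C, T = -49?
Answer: sqrt(16715) ≈ 129.29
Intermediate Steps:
j = -49
sqrt(j + 16764) = sqrt(-49 + 16764) = sqrt(16715)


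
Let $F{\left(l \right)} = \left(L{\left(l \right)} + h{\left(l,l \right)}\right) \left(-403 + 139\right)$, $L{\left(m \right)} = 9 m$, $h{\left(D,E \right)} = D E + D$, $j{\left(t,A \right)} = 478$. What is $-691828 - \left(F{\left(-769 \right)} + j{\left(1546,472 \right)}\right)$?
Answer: $153396838$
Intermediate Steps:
$h{\left(D,E \right)} = D + D E$
$F{\left(l \right)} = - 2376 l - 264 l \left(1 + l\right)$ ($F{\left(l \right)} = \left(9 l + l \left(1 + l\right)\right) \left(-403 + 139\right) = \left(9 l + l \left(1 + l\right)\right) \left(-264\right) = - 2376 l - 264 l \left(1 + l\right)$)
$-691828 - \left(F{\left(-769 \right)} + j{\left(1546,472 \right)}\right) = -691828 - \left(264 \left(-769\right) \left(-10 - -769\right) + 478\right) = -691828 - \left(264 \left(-769\right) \left(-10 + 769\right) + 478\right) = -691828 - \left(264 \left(-769\right) 759 + 478\right) = -691828 - \left(-154089144 + 478\right) = -691828 - -154088666 = -691828 + 154088666 = 153396838$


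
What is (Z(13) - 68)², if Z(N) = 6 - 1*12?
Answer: 5476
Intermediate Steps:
Z(N) = -6 (Z(N) = 6 - 12 = -6)
(Z(13) - 68)² = (-6 - 68)² = (-74)² = 5476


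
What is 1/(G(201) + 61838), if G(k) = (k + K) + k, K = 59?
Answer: 1/62299 ≈ 1.6052e-5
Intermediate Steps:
G(k) = 59 + 2*k (G(k) = (k + 59) + k = (59 + k) + k = 59 + 2*k)
1/(G(201) + 61838) = 1/((59 + 2*201) + 61838) = 1/((59 + 402) + 61838) = 1/(461 + 61838) = 1/62299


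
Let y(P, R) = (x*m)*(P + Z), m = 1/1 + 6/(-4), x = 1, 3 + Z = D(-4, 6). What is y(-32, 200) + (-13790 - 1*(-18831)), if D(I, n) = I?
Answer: 10121/2 ≈ 5060.5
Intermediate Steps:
Z = -7 (Z = -3 - 4 = -7)
m = -½ (m = 1*1 + 6*(-¼) = 1 - 3/2 = -½ ≈ -0.50000)
y(P, R) = 7/2 - P/2 (y(P, R) = (1*(-½))*(P - 7) = -(-7 + P)/2 = 7/2 - P/2)
y(-32, 200) + (-13790 - 1*(-18831)) = (7/2 - ½*(-32)) + (-13790 - 1*(-18831)) = (7/2 + 16) + (-13790 + 18831) = 39/2 + 5041 = 10121/2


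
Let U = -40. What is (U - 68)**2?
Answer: 11664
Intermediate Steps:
(U - 68)**2 = (-40 - 68)**2 = (-108)**2 = 11664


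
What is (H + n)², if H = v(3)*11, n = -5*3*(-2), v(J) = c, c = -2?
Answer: 64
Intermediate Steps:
v(J) = -2
n = 30 (n = -15*(-2) = 30)
H = -22 (H = -2*11 = -22)
(H + n)² = (-22 + 30)² = 8² = 64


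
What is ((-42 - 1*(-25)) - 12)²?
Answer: 841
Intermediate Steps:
((-42 - 1*(-25)) - 12)² = ((-42 + 25) - 12)² = (-17 - 12)² = (-29)² = 841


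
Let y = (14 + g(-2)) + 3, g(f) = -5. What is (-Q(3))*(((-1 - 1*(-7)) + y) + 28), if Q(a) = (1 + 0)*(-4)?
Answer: 184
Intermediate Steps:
y = 12 (y = (14 - 5) + 3 = 9 + 3 = 12)
Q(a) = -4 (Q(a) = 1*(-4) = -4)
(-Q(3))*(((-1 - 1*(-7)) + y) + 28) = (-1*(-4))*(((-1 - 1*(-7)) + 12) + 28) = 4*(((-1 + 7) + 12) + 28) = 4*((6 + 12) + 28) = 4*(18 + 28) = 4*46 = 184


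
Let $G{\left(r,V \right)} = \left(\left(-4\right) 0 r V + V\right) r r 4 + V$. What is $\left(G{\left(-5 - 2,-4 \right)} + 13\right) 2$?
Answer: $-1550$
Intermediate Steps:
$G{\left(r,V \right)} = V + 4 V r^{2}$ ($G{\left(r,V \right)} = \left(0 r V + V\right) r^{2} \cdot 4 + V = \left(0 V + V\right) 4 r^{2} + V = \left(0 + V\right) 4 r^{2} + V = V 4 r^{2} + V = 4 V r^{2} + V = V + 4 V r^{2}$)
$\left(G{\left(-5 - 2,-4 \right)} + 13\right) 2 = \left(- 4 \left(1 + 4 \left(-5 - 2\right)^{2}\right) + 13\right) 2 = \left(- 4 \left(1 + 4 \left(-7\right)^{2}\right) + 13\right) 2 = \left(- 4 \left(1 + 4 \cdot 49\right) + 13\right) 2 = \left(- 4 \left(1 + 196\right) + 13\right) 2 = \left(\left(-4\right) 197 + 13\right) 2 = \left(-788 + 13\right) 2 = \left(-775\right) 2 = -1550$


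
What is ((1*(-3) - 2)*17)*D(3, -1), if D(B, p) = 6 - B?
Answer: -255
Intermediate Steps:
((1*(-3) - 2)*17)*D(3, -1) = ((1*(-3) - 2)*17)*(6 - 1*3) = ((-3 - 2)*17)*(6 - 3) = -5*17*3 = -85*3 = -255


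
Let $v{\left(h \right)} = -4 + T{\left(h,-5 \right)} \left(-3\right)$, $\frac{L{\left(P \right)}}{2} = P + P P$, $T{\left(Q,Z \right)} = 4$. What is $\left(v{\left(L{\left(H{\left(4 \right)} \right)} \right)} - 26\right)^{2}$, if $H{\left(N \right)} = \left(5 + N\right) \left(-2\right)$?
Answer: $1764$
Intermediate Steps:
$H{\left(N \right)} = -10 - 2 N$
$L{\left(P \right)} = 2 P + 2 P^{2}$ ($L{\left(P \right)} = 2 \left(P + P P\right) = 2 \left(P + P^{2}\right) = 2 P + 2 P^{2}$)
$v{\left(h \right)} = -16$ ($v{\left(h \right)} = -4 + 4 \left(-3\right) = -4 - 12 = -16$)
$\left(v{\left(L{\left(H{\left(4 \right)} \right)} \right)} - 26\right)^{2} = \left(-16 - 26\right)^{2} = \left(-42\right)^{2} = 1764$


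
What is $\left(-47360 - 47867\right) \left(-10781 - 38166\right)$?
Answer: $4661075969$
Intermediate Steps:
$\left(-47360 - 47867\right) \left(-10781 - 38166\right) = \left(-95227\right) \left(-48947\right) = 4661075969$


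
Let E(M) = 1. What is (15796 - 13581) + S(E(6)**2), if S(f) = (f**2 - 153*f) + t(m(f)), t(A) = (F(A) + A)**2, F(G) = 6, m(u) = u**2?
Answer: 2112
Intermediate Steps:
t(A) = (6 + A)**2
S(f) = f**2 + (6 + f**2)**2 - 153*f (S(f) = (f**2 - 153*f) + (6 + f**2)**2 = f**2 + (6 + f**2)**2 - 153*f)
(15796 - 13581) + S(E(6)**2) = (15796 - 13581) + ((1**2)**2 + (6 + (1**2)**2)**2 - 153*1**2) = 2215 + (1**2 + (6 + 1**2)**2 - 153*1) = 2215 + (1 + (6 + 1)**2 - 153) = 2215 + (1 + 7**2 - 153) = 2215 + (1 + 49 - 153) = 2215 - 103 = 2112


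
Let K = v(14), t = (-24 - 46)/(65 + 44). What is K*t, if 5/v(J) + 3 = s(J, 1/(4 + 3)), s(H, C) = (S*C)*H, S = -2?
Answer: 50/109 ≈ 0.45872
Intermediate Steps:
t = -70/109 ≈ -0.64220
s(H, C) = -2*C*H (s(H, C) = (-2*C)*H = -2*C*H)
v(J) = 5/(-3 - 2*J/7) (v(J) = 5/(-3 - 2*J/(4 + 3)) = 5/(-3 - 2*J/7))
K = -5/7 (K = 35/(-21 - 2*14) = 35/(-21 - 28) = 35/(-49) = 35*(-1/49) = -5/7 ≈ -0.71429)
K*t = -5/7*(-70/109) = 50/109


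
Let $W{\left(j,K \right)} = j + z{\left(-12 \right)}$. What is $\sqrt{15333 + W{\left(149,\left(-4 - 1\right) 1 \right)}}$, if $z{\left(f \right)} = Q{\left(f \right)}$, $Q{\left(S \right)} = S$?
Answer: $\sqrt{15470} \approx 124.38$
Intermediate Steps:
$z{\left(f \right)} = f$
$W{\left(j,K \right)} = -12 + j$ ($W{\left(j,K \right)} = j - 12 = -12 + j$)
$\sqrt{15333 + W{\left(149,\left(-4 - 1\right) 1 \right)}} = \sqrt{15333 + \left(-12 + 149\right)} = \sqrt{15333 + 137} = \sqrt{15470}$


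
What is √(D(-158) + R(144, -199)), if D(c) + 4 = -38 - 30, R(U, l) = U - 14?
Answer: √58 ≈ 7.6158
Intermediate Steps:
R(U, l) = -14 + U
D(c) = -72 (D(c) = -4 + (-38 - 30) = -4 - 68 = -72)
√(D(-158) + R(144, -199)) = √(-72 + (-14 + 144)) = √(-72 + 130) = √58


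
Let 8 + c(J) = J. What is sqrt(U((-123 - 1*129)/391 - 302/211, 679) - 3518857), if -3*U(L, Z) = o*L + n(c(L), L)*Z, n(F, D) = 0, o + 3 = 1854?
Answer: I*sqrt(23942083708775139)/82501 ≈ 1875.5*I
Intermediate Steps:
o = 1851 (o = -3 + 1854 = 1851)
c(J) = -8 + J
U(L, Z) = -617*L (U(L, Z) = -(1851*L + 0*Z)/3 = -(1851*L + 0)/3 = -617*L)
sqrt(U((-123 - 1*129)/391 - 302/211, 679) - 3518857) = sqrt(-617*((-123 - 1*129)/391 - 302/211) - 3518857) = sqrt(-617*((-123 - 129)*(1/391) - 302*1/211) - 3518857) = sqrt(-617*(-252*1/391 - 302/211) - 3518857) = sqrt(-617*(-252/391 - 302/211) - 3518857) = sqrt(-617*(-171254/82501) - 3518857) = sqrt(105663718/82501 - 3518857) = sqrt(-290203557639/82501) = I*sqrt(23942083708775139)/82501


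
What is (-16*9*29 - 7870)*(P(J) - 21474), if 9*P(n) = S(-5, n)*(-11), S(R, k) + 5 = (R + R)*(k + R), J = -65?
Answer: 2420173906/9 ≈ 2.6891e+8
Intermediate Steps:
S(R, k) = -5 + 2*R*(R + k) (S(R, k) = -5 + (R + R)*(k + R) = -5 + (2*R)*(R + k) = -5 + 2*R*(R + k))
P(n) = -55 + 110*n/9 (P(n) = ((-5 + 2*(-5)**2 + 2*(-5)*n)*(-11))/9 = ((-5 + 2*25 - 10*n)*(-11))/9 = ((-5 + 50 - 10*n)*(-11))/9 = ((45 - 10*n)*(-11))/9 = (-495 + 110*n)/9 = -55 + 110*n/9)
(-16*9*29 - 7870)*(P(J) - 21474) = (-16*9*29 - 7870)*((-55 + (110/9)*(-65)) - 21474) = (-144*29 - 7870)*((-55 - 7150/9) - 21474) = (-4176 - 7870)*(-7645/9 - 21474) = -12046*(-200911/9) = 2420173906/9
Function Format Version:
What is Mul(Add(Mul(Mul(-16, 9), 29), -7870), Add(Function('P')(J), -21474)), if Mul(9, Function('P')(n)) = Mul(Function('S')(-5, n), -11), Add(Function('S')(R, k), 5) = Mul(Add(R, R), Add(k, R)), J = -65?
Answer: Rational(2420173906, 9) ≈ 2.6891e+8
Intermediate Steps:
Function('S')(R, k) = Add(-5, Mul(2, R, Add(R, k))) (Function('S')(R, k) = Add(-5, Mul(Add(R, R), Add(k, R))) = Add(-5, Mul(Mul(2, R), Add(R, k))) = Add(-5, Mul(2, R, Add(R, k))))
Function('P')(n) = Add(-55, Mul(Rational(110, 9), n)) (Function('P')(n) = Mul(Rational(1, 9), Mul(Add(-5, Mul(2, Pow(-5, 2)), Mul(2, -5, n)), -11)) = Mul(Rational(1, 9), Mul(Add(-5, Mul(2, 25), Mul(-10, n)), -11)) = Mul(Rational(1, 9), Mul(Add(-5, 50, Mul(-10, n)), -11)) = Mul(Rational(1, 9), Mul(Add(45, Mul(-10, n)), -11)) = Mul(Rational(1, 9), Add(-495, Mul(110, n))) = Add(-55, Mul(Rational(110, 9), n)))
Mul(Add(Mul(Mul(-16, 9), 29), -7870), Add(Function('P')(J), -21474)) = Mul(Add(Mul(Mul(-16, 9), 29), -7870), Add(Add(-55, Mul(Rational(110, 9), -65)), -21474)) = Mul(Add(Mul(-144, 29), -7870), Add(Add(-55, Rational(-7150, 9)), -21474)) = Mul(Add(-4176, -7870), Add(Rational(-7645, 9), -21474)) = Mul(-12046, Rational(-200911, 9)) = Rational(2420173906, 9)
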